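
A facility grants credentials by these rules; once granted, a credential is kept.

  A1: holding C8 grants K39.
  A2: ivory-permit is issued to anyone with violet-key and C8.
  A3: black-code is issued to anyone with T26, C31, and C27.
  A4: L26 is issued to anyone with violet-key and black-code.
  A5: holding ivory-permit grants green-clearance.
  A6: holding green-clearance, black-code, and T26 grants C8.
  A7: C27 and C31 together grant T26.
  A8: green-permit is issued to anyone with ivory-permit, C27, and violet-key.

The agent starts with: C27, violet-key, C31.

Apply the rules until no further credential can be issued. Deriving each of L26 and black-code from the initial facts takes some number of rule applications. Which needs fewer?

black-code: Holding C27 and C31 grants T26 (A7). Holding T26, C31, and C27 grants black-code (A3). [2 rule applications]
L26: Holding C27 and C31 grants T26 (A7). Holding T26, C31, and C27 grants black-code (A3). Holding violet-key and black-code grants L26 (A4). [3 rule applications]
black-code needs fewer.

black-code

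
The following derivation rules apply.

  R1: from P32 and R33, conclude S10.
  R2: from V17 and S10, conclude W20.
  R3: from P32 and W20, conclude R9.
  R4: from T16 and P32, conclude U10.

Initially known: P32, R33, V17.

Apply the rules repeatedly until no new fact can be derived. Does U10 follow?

U10 would need T16 and P32 (R4), but T16 is never established.

No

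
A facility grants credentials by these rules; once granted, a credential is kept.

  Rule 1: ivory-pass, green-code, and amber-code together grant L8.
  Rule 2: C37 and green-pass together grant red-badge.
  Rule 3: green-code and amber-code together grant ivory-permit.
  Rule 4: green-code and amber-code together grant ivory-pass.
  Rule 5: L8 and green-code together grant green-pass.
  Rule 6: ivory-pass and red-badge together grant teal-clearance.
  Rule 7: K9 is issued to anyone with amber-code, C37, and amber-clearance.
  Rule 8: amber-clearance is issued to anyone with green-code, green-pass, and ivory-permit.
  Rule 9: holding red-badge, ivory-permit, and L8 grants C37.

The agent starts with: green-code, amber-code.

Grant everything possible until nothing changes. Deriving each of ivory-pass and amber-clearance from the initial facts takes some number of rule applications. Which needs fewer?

ivory-pass: Holding green-code and amber-code grants ivory-pass (Rule 4). [1 rule application]
amber-clearance: Holding green-code and amber-code grants ivory-permit (Rule 3). Holding green-code and amber-code grants ivory-pass (Rule 4). Holding ivory-pass, green-code, and amber-code grants L8 (Rule 1). Holding L8 and green-code grants green-pass (Rule 5). Holding green-code, green-pass, and ivory-permit grants amber-clearance (Rule 8). [5 rule applications]
ivory-pass needs fewer.

ivory-pass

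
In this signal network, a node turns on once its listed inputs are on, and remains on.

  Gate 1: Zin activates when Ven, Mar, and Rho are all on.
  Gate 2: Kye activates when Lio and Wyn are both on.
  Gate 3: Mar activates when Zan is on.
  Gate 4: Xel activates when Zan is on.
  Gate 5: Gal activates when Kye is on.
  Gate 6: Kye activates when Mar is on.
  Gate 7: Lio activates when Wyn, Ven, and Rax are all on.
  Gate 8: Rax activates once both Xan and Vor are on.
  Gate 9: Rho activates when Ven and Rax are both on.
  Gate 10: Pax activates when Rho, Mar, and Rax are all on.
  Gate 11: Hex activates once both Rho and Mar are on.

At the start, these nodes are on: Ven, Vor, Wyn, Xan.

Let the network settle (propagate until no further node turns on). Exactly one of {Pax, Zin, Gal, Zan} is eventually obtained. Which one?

Xan and Vor are on, so Rax activates (Gate 8).
Wyn, Ven, and Rax are on, so Lio activates (Gate 7).
Gate 2: Lio and Wyn on → Kye on.
Gate 5: Kye on → Gal on.
No rule produces Zan, and it is not given. Zin would need Ven, Mar, and Rho (Gate 1), but Mar never turns on. Pax would need Rho, Mar, and Rax (Gate 10), but Mar never turns on.

Gal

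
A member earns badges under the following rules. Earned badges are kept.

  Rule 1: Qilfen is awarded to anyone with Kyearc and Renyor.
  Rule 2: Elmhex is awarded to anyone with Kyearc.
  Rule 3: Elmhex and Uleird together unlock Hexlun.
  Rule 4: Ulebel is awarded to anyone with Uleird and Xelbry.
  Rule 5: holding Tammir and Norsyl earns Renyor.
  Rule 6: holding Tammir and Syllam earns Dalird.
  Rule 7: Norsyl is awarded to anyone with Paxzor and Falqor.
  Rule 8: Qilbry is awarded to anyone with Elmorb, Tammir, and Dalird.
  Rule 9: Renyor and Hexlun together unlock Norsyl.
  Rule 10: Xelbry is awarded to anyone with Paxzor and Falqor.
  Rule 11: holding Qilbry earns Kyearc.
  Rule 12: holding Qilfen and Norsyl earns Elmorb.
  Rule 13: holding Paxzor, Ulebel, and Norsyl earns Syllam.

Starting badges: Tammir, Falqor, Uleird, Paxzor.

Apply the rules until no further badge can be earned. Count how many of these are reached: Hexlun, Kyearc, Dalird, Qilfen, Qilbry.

With Paxzor and Falqor, Norsyl is earned (Rule 7).
With Paxzor and Falqor, Xelbry is earned (Rule 10).
With Uleird and Xelbry, Ulebel is earned (Rule 4).
With Paxzor, Ulebel, and Norsyl, Syllam is earned (Rule 13).
With Tammir and Syllam, Dalird is earned (Rule 6).
Hexlun would need Elmhex and Uleird (Rule 3), but Elmhex is never earned.
Kyearc would need Qilbry (Rule 11), but Qilbry is never earned.
Dalird: reached.
Qilfen would need Kyearc and Renyor (Rule 1), but Kyearc is never earned.
Qilbry would need Elmorb, Tammir, and Dalird (Rule 8), but Elmorb is never earned.
Reached: Dalird — 1 of the 5.

1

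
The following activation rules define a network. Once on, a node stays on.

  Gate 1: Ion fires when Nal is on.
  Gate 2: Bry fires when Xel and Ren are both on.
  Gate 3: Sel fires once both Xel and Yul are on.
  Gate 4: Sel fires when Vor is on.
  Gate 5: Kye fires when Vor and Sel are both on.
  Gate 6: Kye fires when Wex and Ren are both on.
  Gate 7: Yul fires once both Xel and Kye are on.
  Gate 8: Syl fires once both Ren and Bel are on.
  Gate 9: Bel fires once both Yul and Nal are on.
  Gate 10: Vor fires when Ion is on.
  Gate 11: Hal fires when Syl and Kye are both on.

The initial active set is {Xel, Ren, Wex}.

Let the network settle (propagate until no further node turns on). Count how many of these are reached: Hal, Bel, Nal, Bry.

Xel and Ren are on, so Bry fires (Gate 2).
Hal would need Syl and Kye (Gate 11), but Syl never turns on.
Bel would need Yul and Nal (Gate 9), but Nal never turns on.
No rule produces Nal, and it is not given.
Bry: reached.
Reached: Bry — 1 of the 4.

1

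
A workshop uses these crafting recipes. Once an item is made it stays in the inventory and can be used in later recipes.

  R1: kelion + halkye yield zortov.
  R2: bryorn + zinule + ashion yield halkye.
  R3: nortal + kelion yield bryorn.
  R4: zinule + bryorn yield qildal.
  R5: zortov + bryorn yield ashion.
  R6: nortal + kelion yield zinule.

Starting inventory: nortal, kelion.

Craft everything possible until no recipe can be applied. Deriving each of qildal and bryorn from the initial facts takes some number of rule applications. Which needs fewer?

bryorn: Using R3, nortal and kelion make bryorn. [1 rule application]
qildal: Using R3, nortal and kelion make bryorn. nortal + kelion → zinule (R6). Using R4, zinule and bryorn make qildal. [3 rule applications]
bryorn needs fewer.

bryorn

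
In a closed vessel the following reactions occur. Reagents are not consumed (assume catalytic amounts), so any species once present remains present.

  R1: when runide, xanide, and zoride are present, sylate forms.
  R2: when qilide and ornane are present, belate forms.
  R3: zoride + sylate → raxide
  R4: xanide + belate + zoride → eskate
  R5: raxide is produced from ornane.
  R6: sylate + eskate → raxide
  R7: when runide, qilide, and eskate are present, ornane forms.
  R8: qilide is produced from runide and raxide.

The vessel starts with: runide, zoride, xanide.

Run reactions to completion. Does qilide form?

runide, xanide, and zoride present → sylate forms (R1).
zoride and sylate present → raxide forms (R3).
runide and raxide present → qilide forms (R8).

Yes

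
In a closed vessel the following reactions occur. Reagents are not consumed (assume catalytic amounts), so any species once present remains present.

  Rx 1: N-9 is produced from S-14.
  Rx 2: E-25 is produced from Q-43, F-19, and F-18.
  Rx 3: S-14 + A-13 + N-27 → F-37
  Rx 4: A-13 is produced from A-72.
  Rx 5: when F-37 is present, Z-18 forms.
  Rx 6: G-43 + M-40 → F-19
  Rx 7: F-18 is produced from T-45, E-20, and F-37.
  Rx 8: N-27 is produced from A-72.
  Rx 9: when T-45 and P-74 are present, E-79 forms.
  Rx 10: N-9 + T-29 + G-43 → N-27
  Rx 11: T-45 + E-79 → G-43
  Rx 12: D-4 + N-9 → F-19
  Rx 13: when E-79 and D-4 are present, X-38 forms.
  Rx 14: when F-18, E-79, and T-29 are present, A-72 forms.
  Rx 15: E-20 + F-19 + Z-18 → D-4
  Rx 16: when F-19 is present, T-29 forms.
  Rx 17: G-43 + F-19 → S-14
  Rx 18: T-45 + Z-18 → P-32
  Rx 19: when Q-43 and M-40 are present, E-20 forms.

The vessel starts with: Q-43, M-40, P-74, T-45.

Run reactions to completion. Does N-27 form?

Yes

T-45 and P-74 present → E-79 forms (Rx 9).
T-45 and E-79 present → G-43 forms (Rx 11).
G-43 and M-40 present → F-19 forms (Rx 6).
F-19 present → T-29 forms (Rx 16).
G-43 and F-19 present → S-14 forms (Rx 17).
S-14 present → N-9 forms (Rx 1).
N-9, T-29, and G-43 present → N-27 forms (Rx 10).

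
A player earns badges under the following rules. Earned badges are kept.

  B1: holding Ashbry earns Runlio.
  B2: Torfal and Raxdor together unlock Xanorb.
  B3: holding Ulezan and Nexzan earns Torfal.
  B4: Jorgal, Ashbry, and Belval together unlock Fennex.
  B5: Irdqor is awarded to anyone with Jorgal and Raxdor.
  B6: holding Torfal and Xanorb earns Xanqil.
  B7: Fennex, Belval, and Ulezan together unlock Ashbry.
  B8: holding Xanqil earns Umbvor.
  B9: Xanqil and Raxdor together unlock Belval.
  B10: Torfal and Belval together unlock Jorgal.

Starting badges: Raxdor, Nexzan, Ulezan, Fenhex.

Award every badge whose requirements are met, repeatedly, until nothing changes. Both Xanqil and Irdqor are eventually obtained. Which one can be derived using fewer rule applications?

Xanqil

Xanqil: With Ulezan and Nexzan, Torfal is earned (B3). With Torfal and Raxdor, Xanorb is earned (B2). With Torfal and Xanorb, Xanqil is earned (B6). [3 rule applications]
Irdqor: With Ulezan and Nexzan, Torfal is earned (B3). With Torfal and Raxdor, Xanorb is earned (B2). With Torfal and Xanorb, Xanqil is earned (B6). With Xanqil and Raxdor, Belval is earned (B9). With Torfal and Belval, Jorgal is earned (B10). With Jorgal and Raxdor, Irdqor is earned (B5). [6 rule applications]
Xanqil needs fewer.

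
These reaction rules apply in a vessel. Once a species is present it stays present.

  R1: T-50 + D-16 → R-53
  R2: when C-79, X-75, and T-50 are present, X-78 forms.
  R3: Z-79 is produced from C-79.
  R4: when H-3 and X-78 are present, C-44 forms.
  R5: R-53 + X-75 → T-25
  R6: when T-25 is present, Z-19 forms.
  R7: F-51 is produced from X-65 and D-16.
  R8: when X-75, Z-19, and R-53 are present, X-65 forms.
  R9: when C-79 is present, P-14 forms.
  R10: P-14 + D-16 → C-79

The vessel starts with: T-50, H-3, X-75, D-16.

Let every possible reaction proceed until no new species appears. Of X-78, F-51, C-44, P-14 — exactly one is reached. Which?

T-50 and D-16 present → R-53 forms (R1).
R-53 and X-75 present → T-25 forms (R5).
T-25 present → Z-19 forms (R6).
X-75, Z-19, and R-53 present → X-65 forms (R8).
X-65 and D-16 present → F-51 forms (R7).
X-78 would need C-79, X-75, and T-50 (R2), but C-79 never forms. C-44 would need H-3 and X-78 (R4), but X-78 never forms. P-14 would need C-79 (R9), but C-79 never forms.

F-51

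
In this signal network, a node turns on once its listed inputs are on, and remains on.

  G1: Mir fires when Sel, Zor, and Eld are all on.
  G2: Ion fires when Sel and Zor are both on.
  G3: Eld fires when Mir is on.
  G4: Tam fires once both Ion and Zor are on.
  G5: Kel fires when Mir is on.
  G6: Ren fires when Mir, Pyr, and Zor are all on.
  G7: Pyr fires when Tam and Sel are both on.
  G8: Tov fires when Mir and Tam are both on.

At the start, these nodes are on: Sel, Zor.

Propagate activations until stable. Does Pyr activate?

Yes

Sel and Zor are on, so Ion fires (G2).
G4: Ion and Zor on → Tam on.
G7: Tam and Sel on → Pyr on.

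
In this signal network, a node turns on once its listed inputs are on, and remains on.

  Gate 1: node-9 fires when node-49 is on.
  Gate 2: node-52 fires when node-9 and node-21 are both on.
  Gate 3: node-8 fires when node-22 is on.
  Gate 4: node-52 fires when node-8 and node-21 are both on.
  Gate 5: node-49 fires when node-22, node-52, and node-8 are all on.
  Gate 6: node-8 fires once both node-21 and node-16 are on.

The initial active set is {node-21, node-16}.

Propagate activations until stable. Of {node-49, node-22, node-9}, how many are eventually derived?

0

node-49 would need node-22, node-52, and node-8 (Gate 5), but node-22 never turns on.
No rule produces node-22, and it is not given.
node-9 would need node-49 (Gate 1), but node-49 never turns on.
None of the 3 are reached.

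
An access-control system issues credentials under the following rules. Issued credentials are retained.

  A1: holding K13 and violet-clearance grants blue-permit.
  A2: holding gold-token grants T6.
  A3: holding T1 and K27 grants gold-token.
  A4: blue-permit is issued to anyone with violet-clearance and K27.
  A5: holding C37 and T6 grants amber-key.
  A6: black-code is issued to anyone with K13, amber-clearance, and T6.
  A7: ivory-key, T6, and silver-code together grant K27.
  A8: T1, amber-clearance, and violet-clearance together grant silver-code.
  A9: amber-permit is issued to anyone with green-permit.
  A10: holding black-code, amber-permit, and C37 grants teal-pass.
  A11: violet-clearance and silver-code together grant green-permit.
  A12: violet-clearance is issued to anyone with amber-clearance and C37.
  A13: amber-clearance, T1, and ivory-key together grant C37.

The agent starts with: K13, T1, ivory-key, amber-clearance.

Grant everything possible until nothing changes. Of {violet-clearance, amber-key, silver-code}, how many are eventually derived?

Holding amber-clearance, T1, and ivory-key grants C37 (A13).
Holding amber-clearance and C37 grants violet-clearance (A12).
Holding T1, amber-clearance, and violet-clearance grants silver-code (A8).
violet-clearance: reached.
amber-key would need C37 and T6 (A5), but T6 is never granted.
silver-code: reached.
Reached: violet-clearance and silver-code — 2 of the 3.

2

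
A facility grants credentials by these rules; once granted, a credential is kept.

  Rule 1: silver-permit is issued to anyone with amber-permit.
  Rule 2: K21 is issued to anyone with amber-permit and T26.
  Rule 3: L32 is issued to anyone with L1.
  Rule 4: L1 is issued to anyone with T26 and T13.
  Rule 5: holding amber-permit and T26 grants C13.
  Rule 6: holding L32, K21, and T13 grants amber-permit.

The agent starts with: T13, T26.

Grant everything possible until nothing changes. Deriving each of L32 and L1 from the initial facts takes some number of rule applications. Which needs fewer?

L1

L1: Holding T26 and T13 grants L1 (Rule 4). [1 rule application]
L32: Holding T26 and T13 grants L1 (Rule 4). Holding L1 grants L32 (Rule 3). [2 rule applications]
L1 needs fewer.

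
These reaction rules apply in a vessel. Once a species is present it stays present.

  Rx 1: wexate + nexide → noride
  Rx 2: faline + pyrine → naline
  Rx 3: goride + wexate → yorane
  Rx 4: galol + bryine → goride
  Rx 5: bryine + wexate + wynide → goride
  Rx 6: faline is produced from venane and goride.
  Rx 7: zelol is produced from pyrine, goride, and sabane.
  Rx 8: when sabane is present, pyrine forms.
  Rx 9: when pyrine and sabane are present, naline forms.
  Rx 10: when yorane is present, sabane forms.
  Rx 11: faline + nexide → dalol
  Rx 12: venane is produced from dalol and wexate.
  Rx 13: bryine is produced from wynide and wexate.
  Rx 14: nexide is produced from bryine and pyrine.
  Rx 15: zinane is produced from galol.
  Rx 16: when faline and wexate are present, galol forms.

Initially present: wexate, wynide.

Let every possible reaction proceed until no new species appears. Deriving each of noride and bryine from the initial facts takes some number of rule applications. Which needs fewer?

bryine: wynide and wexate present → bryine forms (Rx 13). [1 rule application]
noride: wynide and wexate present → bryine forms (Rx 13). bryine, wexate, and wynide present → goride forms (Rx 5). goride and wexate present → yorane forms (Rx 3). yorane present → sabane forms (Rx 10). sabane present → pyrine forms (Rx 8). bryine and pyrine present → nexide forms (Rx 14). wexate and nexide present → noride forms (Rx 1). [7 rule applications]
bryine needs fewer.

bryine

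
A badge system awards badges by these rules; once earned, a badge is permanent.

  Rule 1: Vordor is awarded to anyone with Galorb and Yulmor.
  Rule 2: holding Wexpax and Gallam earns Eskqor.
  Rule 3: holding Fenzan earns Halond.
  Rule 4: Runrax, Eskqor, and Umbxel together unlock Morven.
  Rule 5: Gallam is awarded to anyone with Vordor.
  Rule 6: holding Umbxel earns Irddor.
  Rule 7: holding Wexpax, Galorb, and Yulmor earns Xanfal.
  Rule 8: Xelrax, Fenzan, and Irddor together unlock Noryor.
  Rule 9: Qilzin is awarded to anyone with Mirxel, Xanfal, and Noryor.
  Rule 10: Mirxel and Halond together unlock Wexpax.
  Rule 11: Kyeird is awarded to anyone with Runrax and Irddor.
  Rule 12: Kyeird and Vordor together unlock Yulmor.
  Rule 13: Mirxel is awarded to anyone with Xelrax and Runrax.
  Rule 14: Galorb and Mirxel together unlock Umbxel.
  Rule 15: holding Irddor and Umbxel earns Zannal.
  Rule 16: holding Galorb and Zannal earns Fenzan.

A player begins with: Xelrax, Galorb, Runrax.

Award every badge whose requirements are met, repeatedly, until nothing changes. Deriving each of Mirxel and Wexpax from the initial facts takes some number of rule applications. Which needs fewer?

Mirxel: With Xelrax and Runrax, Mirxel is earned (Rule 13). [1 rule application]
Wexpax: With Xelrax and Runrax, Mirxel is earned (Rule 13). With Galorb and Mirxel, Umbxel is earned (Rule 14). With Umbxel, Irddor is earned (Rule 6). With Irddor and Umbxel, Zannal is earned (Rule 15). With Galorb and Zannal, Fenzan is earned (Rule 16). With Fenzan, Halond is earned (Rule 3). With Mirxel and Halond, Wexpax is earned (Rule 10). [7 rule applications]
Mirxel needs fewer.

Mirxel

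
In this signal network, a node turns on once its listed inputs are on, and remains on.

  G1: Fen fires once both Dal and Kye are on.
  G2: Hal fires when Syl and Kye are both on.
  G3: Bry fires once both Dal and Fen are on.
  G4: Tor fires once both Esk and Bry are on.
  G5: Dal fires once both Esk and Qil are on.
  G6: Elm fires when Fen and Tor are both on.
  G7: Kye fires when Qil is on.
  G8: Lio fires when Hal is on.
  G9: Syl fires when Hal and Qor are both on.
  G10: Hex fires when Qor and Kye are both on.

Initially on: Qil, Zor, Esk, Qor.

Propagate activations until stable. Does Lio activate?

Lio would need Hal (G8), but Hal never turns on.

No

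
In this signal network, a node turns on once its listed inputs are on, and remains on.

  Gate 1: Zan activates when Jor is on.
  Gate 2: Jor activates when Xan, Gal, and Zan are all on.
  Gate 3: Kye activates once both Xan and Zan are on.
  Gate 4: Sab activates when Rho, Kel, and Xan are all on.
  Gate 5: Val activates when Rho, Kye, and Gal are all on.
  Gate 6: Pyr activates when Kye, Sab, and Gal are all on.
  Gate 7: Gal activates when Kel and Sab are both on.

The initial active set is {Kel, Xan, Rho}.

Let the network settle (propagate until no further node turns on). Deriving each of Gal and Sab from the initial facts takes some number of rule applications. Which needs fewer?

Sab

Sab: Rho, Kel, and Xan are on, so Sab activates (Gate 4). [1 rule application]
Gal: Rho, Kel, and Xan are on, so Sab activates (Gate 4). Kel and Sab are on, so Gal activates (Gate 7). [2 rule applications]
Sab needs fewer.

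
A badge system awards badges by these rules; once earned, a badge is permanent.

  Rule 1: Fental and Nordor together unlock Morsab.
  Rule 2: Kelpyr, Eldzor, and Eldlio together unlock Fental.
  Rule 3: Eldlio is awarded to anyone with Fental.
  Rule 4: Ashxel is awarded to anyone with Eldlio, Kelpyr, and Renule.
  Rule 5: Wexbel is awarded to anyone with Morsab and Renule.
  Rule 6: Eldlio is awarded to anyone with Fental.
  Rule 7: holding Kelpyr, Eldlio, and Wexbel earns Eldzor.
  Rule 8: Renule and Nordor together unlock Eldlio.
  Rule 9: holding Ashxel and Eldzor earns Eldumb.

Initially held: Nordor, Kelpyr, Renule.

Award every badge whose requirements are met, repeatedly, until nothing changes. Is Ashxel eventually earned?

With Renule and Nordor, Eldlio is earned (Rule 8).
With Eldlio, Kelpyr, and Renule, Ashxel is earned (Rule 4).

Yes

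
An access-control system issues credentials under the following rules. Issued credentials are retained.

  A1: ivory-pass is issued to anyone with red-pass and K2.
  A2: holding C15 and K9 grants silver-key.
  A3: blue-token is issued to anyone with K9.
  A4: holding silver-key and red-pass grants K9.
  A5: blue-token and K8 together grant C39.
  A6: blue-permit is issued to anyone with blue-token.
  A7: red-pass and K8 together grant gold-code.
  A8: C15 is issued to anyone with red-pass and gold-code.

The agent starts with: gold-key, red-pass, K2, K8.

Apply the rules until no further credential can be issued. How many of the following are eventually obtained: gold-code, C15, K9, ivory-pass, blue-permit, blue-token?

Holding red-pass and K2 grants ivory-pass (A1).
Holding red-pass and K8 grants gold-code (A7).
Holding red-pass and gold-code grants C15 (A8).
gold-code: reached.
C15: reached.
K9 would need silver-key and red-pass (A4), but silver-key is never granted.
ivory-pass: reached.
blue-permit would need blue-token (A6), but blue-token is never granted.
blue-token would need K9 (A3), but K9 is never granted.
Reached: gold-code, C15, and ivory-pass — 3 of the 6.

3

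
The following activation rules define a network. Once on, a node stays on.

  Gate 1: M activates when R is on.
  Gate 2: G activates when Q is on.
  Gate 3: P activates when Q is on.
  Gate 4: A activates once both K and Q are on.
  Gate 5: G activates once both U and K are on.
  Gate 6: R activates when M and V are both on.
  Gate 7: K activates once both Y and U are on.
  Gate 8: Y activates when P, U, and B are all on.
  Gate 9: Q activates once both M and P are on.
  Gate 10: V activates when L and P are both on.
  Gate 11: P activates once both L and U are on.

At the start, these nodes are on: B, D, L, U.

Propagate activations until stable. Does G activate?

L and U are on, so P activates (Gate 11).
Gate 8: P, U, and B on → Y on.
Gate 7: Y and U on → K on.
Gate 5: U and K on → G on.

Yes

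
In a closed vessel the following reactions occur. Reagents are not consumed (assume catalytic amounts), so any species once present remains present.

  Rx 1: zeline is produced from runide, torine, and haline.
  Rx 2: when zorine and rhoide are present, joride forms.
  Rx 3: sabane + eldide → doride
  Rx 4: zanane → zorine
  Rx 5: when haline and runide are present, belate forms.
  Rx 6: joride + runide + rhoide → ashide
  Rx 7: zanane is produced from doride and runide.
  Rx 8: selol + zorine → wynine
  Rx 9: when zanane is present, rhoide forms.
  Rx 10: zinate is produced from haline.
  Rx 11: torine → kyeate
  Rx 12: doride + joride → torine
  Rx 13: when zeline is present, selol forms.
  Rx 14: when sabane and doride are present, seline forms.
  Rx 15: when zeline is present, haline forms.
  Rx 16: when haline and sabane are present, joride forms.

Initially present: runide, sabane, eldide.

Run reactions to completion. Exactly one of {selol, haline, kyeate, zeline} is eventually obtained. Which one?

kyeate

sabane and eldide present → doride forms (Rx 3).
doride and runide present → zanane forms (Rx 7).
zanane present → rhoide forms (Rx 9).
zanane present → zorine forms (Rx 4).
zorine and rhoide present → joride forms (Rx 2).
doride and joride present → torine forms (Rx 12).
torine present → kyeate forms (Rx 11).
selol would need zeline (Rx 13), but zeline never forms. zeline would need runide, torine, and haline (Rx 1), but haline never forms. haline would need zeline (Rx 15), but zeline never forms.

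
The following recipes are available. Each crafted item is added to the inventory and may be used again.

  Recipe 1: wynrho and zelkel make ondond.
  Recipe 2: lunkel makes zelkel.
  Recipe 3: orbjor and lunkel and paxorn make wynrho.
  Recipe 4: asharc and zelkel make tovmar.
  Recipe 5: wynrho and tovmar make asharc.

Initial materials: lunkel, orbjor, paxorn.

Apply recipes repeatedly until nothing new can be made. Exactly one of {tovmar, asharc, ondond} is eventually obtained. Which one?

ondond

orbjor and lunkel and paxorn → wynrho (Recipe 3).
Using Recipe 2, lunkel makes zelkel.
wynrho and zelkel → ondond (Recipe 1).
tovmar would need asharc and zelkel (Recipe 4), but asharc is never obtained. asharc would need wynrho and tovmar (Recipe 5), but tovmar is never obtained.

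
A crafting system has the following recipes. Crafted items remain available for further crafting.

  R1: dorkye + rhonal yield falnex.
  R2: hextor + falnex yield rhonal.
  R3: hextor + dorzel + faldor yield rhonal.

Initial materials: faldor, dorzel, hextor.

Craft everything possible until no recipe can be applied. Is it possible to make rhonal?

Yes

hextor + dorzel + faldor → rhonal (R3).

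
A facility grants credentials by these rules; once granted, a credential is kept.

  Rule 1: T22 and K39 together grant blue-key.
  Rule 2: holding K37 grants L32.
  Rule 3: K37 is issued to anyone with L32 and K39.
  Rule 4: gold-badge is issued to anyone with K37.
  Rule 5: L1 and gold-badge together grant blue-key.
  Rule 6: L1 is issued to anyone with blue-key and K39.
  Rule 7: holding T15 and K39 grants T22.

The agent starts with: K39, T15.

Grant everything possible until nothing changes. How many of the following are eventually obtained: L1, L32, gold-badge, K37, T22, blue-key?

Holding T15 and K39 grants T22 (Rule 7).
Holding T22 and K39 grants blue-key (Rule 1).
Holding blue-key and K39 grants L1 (Rule 6).
L1: reached.
L32 would need K37 (Rule 2), but K37 is never granted.
gold-badge would need K37 (Rule 4), but K37 is never granted.
K37 would need L32 and K39 (Rule 3), but L32 is never granted.
T22: reached.
blue-key: reached.
Reached: L1, T22, and blue-key — 3 of the 6.

3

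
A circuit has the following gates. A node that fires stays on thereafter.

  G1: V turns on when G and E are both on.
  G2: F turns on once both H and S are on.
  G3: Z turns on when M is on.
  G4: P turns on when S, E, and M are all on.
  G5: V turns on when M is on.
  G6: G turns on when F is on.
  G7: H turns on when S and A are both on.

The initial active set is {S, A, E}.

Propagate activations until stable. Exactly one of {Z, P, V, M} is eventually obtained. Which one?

V

G7: S and A on → H on.
G2: H and S on → F on.
F is on, so G turns on (G6).
G and E are on, so V turns on (G1).
Z would need M (G3), but M never turns on. No rule produces M, and it is not given. P would need S, E, and M (G4), but M never turns on.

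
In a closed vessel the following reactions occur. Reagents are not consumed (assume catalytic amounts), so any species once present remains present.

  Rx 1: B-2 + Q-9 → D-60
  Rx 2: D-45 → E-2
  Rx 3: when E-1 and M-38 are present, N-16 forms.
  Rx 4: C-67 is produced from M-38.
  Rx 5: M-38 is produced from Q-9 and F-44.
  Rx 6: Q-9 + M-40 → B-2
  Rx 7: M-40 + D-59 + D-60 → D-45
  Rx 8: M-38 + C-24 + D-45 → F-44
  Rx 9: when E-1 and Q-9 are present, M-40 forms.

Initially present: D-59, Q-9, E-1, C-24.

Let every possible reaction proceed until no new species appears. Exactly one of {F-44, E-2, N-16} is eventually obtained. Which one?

E-1 and Q-9 present → M-40 forms (Rx 9).
Q-9 and M-40 present → B-2 forms (Rx 6).
B-2 and Q-9 present → D-60 forms (Rx 1).
M-40, D-59, and D-60 present → D-45 forms (Rx 7).
D-45 present → E-2 forms (Rx 2).
N-16 would need E-1 and M-38 (Rx 3), but M-38 never forms. F-44 would need M-38, C-24, and D-45 (Rx 8), but M-38 never forms.

E-2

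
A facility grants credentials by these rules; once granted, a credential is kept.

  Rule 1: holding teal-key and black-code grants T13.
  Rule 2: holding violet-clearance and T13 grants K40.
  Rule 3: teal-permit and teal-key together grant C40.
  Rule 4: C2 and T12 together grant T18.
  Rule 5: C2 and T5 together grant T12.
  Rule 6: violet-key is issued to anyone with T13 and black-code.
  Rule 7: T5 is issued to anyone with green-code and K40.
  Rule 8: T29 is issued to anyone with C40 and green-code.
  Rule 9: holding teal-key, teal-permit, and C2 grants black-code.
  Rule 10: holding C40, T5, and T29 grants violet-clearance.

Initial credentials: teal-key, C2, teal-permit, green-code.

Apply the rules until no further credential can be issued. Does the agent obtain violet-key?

Yes

Holding teal-key, teal-permit, and C2 grants black-code (Rule 9).
Holding teal-key and black-code grants T13 (Rule 1).
Holding T13 and black-code grants violet-key (Rule 6).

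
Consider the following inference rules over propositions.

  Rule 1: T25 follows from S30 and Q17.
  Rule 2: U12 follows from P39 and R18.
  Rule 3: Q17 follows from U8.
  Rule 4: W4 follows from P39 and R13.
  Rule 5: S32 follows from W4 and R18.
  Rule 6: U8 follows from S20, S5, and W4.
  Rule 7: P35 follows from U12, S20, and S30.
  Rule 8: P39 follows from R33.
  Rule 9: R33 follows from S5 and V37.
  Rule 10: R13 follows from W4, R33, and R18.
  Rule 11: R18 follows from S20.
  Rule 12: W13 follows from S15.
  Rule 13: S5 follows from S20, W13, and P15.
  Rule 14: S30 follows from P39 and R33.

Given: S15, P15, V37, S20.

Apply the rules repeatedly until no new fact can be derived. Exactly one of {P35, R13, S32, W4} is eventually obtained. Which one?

From S20, Rule 11 gives R18.
S15 holds, so W13 follows (Rule 12).
S20, W13, and P15 hold, so S5 follows (Rule 13).
S5 and V37 hold, so R33 follows (Rule 9).
From R33, Rule 8 gives P39.
P39 and R33 hold, so S30 follows (Rule 14).
P39 and R18 hold, so U12 follows (Rule 2).
U12, S20, and S30 hold, so P35 follows (Rule 7).
R13 would need W4, R33, and R18 (Rule 10), but W4 is never established. W4 would need P39 and R13 (Rule 4), but R13 is never established. S32 would need W4 and R18 (Rule 5), but W4 is never established.

P35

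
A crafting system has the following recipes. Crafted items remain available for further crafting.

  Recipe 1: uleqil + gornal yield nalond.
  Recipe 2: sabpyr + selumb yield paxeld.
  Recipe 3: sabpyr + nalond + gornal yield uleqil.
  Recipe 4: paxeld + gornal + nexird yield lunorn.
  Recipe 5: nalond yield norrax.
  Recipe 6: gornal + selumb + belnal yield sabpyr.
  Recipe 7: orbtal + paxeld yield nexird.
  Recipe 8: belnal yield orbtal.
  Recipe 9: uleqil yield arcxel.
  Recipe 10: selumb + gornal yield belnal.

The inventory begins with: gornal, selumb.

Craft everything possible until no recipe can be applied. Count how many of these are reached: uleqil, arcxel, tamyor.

uleqil would need sabpyr, nalond, and gornal (Recipe 3), but nalond is never obtained.
arcxel would need uleqil (Recipe 9), but uleqil is never obtained.
No rule produces tamyor, and it is not given.
None of the 3 are reached.

0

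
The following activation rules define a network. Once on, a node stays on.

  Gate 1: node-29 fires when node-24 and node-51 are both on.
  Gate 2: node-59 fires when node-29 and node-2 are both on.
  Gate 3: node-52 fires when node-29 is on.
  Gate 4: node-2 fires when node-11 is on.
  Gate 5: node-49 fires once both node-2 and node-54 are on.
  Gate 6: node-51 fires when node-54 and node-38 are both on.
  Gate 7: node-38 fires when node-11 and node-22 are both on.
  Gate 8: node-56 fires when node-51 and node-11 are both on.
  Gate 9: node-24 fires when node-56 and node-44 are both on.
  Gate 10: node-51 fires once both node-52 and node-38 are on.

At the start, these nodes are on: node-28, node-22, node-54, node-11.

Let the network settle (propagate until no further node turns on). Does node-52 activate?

node-52 would need node-29 (Gate 3), but node-29 never turns on.

No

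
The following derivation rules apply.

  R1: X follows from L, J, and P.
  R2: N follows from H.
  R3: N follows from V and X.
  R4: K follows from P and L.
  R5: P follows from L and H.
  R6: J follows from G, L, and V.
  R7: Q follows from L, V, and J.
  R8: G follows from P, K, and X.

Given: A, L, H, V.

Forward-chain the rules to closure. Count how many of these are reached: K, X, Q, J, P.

From L and H, R5 gives P.
From P and L, R4 gives K.
K: reached.
X would need L, J, and P (R1), but J is never established.
Q would need L, V, and J (R7), but J is never established.
J would need G, L, and V (R6), but G is never established.
P: reached.
Reached: K and P — 2 of the 5.

2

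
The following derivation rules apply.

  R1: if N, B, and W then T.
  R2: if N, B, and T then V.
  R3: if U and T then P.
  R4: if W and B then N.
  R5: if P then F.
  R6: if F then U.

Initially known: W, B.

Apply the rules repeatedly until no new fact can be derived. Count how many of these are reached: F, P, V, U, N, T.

3

W and B hold, so N follows (R4).
From N, B, and W, R1 gives T.
From N, B, and T, R2 gives V.
F would need P (R5), but P is never established.
P would need U and T (R3), but U is never established.
V: reached.
U would need F (R6), but F is never established.
N: reached.
T: reached.
Reached: V, N, and T — 3 of the 6.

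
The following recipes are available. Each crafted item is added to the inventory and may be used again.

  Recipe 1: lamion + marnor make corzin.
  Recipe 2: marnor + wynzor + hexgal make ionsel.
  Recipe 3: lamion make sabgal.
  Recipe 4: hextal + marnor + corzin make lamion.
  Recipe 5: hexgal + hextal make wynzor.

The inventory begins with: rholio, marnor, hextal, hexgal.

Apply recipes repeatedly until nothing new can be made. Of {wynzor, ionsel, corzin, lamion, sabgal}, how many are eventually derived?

hexgal + hextal → wynzor (Recipe 5).
Using Recipe 2, marnor, wynzor, and hexgal make ionsel.
wynzor: reached.
ionsel: reached.
corzin would need lamion and marnor (Recipe 1), but lamion is never obtained.
lamion would need hextal, marnor, and corzin (Recipe 4), but corzin is never obtained.
sabgal would need lamion (Recipe 3), but lamion is never obtained.
Reached: wynzor and ionsel — 2 of the 5.

2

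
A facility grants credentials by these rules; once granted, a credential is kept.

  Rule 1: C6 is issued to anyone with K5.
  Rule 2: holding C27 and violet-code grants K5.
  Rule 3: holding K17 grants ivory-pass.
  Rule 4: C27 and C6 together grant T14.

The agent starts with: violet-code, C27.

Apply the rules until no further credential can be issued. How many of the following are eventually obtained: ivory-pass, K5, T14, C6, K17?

Holding C27 and violet-code grants K5 (Rule 2).
Holding K5 grants C6 (Rule 1).
Holding C27 and C6 grants T14 (Rule 4).
ivory-pass would need K17 (Rule 3), but K17 is never granted.
K5: reached.
T14: reached.
C6: reached.
No rule produces K17, and it is not given.
Reached: K5, T14, and C6 — 3 of the 5.

3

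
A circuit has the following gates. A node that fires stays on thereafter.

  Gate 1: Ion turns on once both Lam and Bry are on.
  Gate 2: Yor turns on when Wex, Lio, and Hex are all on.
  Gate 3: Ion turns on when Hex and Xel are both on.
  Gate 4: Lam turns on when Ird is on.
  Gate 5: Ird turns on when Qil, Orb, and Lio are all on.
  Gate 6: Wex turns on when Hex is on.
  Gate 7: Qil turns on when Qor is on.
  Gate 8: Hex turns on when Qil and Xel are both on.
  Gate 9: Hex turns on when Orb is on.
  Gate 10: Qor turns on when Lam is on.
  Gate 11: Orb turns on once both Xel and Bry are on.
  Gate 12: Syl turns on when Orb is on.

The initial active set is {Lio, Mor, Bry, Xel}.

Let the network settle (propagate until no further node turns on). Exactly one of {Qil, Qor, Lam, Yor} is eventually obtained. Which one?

Xel and Bry are on, so Orb turns on (Gate 11).
Gate 9: Orb on → Hex on.
Gate 6: Hex on → Wex on.
Wex, Lio, and Hex are on, so Yor turns on (Gate 2).
Qil would need Qor (Gate 7), but Qor never turns on. Lam would need Ird (Gate 4), but Ird never turns on. Qor would need Lam (Gate 10), but Lam never turns on.

Yor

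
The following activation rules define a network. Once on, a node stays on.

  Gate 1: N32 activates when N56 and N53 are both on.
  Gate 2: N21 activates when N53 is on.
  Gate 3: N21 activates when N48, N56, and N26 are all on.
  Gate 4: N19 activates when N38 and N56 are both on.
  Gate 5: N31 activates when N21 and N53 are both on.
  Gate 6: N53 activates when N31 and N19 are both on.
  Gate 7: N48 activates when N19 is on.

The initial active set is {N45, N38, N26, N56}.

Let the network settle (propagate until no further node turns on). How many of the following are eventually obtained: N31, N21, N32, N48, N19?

3

N38 and N56 are on, so N19 activates (Gate 4).
N19 is on, so N48 activates (Gate 7).
N48, N56, and N26 are on, so N21 activates (Gate 3).
N31 would need N21 and N53 (Gate 5), but N53 never turns on.
N21: reached.
N32 would need N56 and N53 (Gate 1), but N53 never turns on.
N48: reached.
N19: reached.
Reached: N21, N48, and N19 — 3 of the 5.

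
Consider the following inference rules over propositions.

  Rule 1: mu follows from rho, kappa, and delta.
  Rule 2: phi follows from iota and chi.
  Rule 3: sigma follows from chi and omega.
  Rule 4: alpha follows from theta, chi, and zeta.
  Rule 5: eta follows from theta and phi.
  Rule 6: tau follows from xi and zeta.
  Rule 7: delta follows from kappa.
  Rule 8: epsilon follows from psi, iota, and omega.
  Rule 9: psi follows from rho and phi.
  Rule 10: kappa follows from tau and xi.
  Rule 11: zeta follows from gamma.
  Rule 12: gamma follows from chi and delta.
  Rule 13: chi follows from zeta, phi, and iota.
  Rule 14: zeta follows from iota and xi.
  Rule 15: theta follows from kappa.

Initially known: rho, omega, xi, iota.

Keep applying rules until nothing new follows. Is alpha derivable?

No

alpha would need theta, chi, and zeta (Rule 4), but chi is never established.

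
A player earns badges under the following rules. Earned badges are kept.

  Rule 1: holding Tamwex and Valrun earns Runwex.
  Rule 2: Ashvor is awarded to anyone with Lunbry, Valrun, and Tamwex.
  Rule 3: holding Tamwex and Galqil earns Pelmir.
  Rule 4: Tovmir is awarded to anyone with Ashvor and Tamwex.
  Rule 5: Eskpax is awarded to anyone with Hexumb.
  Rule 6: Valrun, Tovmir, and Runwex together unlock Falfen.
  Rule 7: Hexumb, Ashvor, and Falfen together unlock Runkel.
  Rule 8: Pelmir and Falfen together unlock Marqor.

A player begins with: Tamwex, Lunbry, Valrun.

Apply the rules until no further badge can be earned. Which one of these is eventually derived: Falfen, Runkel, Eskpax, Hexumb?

Falfen

With Lunbry, Valrun, and Tamwex, Ashvor is earned (Rule 2).
With Tamwex and Valrun, Runwex is earned (Rule 1).
With Ashvor and Tamwex, Tovmir is earned (Rule 4).
With Valrun, Tovmir, and Runwex, Falfen is earned (Rule 6).
No rule produces Hexumb, and it is not given. Eskpax would need Hexumb (Rule 5), but Hexumb is never earned. Runkel would need Hexumb, Ashvor, and Falfen (Rule 7), but Hexumb is never earned.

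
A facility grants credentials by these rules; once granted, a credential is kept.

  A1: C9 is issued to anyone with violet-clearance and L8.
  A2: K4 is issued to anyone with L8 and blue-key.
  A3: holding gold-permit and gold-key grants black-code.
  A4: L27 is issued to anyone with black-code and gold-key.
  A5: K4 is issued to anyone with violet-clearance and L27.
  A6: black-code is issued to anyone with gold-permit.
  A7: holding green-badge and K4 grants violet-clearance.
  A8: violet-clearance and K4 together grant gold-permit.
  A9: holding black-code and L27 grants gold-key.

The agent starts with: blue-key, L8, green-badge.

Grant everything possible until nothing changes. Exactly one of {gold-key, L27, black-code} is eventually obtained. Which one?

black-code

Holding L8 and blue-key grants K4 (A2).
Holding green-badge and K4 grants violet-clearance (A7).
Holding violet-clearance and K4 grants gold-permit (A8).
Holding gold-permit grants black-code (A6).
gold-key would need black-code and L27 (A9), but L27 is never granted. L27 would need black-code and gold-key (A4), but gold-key is never granted.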